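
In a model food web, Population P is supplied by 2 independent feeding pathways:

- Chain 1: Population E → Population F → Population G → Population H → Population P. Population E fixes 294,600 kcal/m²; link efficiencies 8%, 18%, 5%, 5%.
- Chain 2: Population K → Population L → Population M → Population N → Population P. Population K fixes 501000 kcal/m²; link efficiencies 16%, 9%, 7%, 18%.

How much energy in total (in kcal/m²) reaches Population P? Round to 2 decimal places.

101.51 kcal/m²

Chain 1: 294600 × 0.08 × 0.18 × 0.05 × 0.05 = 10.6056 kcal/m²
Chain 2: 501000 × 0.16 × 0.09 × 0.07 × 0.18 = 90.90144 kcal/m²
Total at Population P: 10.6056 + 90.90144 = 101.50704 kcal/m²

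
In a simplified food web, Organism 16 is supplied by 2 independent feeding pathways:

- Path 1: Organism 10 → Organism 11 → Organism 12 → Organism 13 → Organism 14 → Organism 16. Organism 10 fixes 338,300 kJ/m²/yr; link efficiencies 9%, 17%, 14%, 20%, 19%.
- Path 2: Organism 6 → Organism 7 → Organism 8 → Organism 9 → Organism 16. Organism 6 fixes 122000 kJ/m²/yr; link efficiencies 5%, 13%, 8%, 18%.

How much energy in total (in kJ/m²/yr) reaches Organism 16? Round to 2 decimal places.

Path 1: 338300 × 0.09 × 0.17 × 0.14 × 0.2 × 0.19 = 27.5362668 kJ/m²/yr
Path 2: 122000 × 0.05 × 0.13 × 0.08 × 0.18 = 11.4192 kJ/m²/yr
Total at Organism 16: 27.5362668 + 11.4192 = 38.9554668 kJ/m²/yr

38.96 kJ/m²/yr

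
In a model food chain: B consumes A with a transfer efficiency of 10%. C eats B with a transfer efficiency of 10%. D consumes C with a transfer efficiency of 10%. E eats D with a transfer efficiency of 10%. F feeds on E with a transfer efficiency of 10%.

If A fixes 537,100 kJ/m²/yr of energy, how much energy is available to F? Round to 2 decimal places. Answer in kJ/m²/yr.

B: 537100 × 0.1 = 53710 kJ/m²/yr
C: 53710 × 0.1 = 5371 kJ/m²/yr
D: 5371 × 0.1 = 537.1 kJ/m²/yr
E: 537.1 × 0.1 = 53.71 kJ/m²/yr
F: 53.71 × 0.1 = 5.371 kJ/m²/yr

5.37 kJ/m²/yr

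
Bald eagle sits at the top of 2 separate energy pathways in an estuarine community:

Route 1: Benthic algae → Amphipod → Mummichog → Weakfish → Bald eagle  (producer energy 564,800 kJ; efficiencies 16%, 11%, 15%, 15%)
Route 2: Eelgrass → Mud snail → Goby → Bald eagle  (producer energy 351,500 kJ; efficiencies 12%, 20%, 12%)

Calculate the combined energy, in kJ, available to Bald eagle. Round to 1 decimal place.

Route 1: 564800 × 0.16 × 0.11 × 0.15 × 0.15 = 223.6608 kJ
Route 2: 351500 × 0.12 × 0.2 × 0.12 = 1012.32 kJ
Total at Bald eagle: 223.6608 + 1012.32 = 1235.9808 kJ

1236.0 kJ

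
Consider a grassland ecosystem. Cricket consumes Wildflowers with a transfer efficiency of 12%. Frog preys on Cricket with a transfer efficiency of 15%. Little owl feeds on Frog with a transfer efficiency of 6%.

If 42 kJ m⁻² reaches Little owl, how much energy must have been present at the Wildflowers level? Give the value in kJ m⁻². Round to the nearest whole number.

Cumulative transfer efficiency: 0.12 × 0.15 × 0.06 = 0.00108
Wildflowers energy = 42 / 0.00108 = 38889 kJ m⁻²

38889 kJ m⁻²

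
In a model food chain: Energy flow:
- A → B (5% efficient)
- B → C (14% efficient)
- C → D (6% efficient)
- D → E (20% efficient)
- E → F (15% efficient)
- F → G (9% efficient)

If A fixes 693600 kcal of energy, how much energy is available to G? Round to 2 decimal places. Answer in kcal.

B: 693600 × 0.05 = 34680 kcal
C: 34680 × 0.14 = 4855.2 kcal
D: 4855.2 × 0.06 = 291.312 kcal
E: 291.312 × 0.2 = 58.2624 kcal
F: 58.2624 × 0.15 = 8.73936 kcal
G: 8.73936 × 0.09 = 0.7865424 kcal

0.79 kcal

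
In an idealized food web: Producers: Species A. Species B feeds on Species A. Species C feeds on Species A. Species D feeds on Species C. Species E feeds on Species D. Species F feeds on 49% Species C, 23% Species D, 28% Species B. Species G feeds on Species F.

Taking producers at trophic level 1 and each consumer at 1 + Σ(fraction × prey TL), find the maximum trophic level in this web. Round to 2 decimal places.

Species B: 1 + 1 = 2
Species C: 1 + 1 = 2
Species D: 1 + 2 = 3
Species E: 1 + 3 = 4
Species F: 1 + (0.49×2 + 0.23×3 + 0.28×2) = 3.23
Species G: 1 + 3.23 = 4.23

4.23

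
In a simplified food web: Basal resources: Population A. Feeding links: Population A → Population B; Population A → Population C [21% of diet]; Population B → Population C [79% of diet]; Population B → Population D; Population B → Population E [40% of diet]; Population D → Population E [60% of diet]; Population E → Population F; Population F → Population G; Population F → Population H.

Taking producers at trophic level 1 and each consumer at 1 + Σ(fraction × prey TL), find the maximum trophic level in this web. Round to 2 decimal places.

Population B: 1 + 1 = 2
Population C: 1 + (0.21×1 + 0.79×2) = 2.79
Population D: 1 + 2 = 3
Population E: 1 + (0.4×2 + 0.6×3) = 3.6
Population F: 1 + 3.6 = 4.6
Population G: 1 + 4.6 = 5.6
Population H: 1 + 4.6 = 5.6

5.60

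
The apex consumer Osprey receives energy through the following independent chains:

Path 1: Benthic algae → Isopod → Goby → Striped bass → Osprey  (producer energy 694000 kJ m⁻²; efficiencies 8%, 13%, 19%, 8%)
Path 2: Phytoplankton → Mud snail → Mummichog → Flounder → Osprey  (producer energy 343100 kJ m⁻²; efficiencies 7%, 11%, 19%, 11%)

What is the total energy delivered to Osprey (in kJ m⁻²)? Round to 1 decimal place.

164.9 kJ m⁻²

Path 1: 694000 × 0.08 × 0.13 × 0.19 × 0.08 = 109.70752 kJ m⁻²
Path 2: 343100 × 0.07 × 0.11 × 0.19 × 0.11 = 55.215083 kJ m⁻²
Total at Osprey: 109.70752 + 55.215083 = 164.922603 kJ m⁻²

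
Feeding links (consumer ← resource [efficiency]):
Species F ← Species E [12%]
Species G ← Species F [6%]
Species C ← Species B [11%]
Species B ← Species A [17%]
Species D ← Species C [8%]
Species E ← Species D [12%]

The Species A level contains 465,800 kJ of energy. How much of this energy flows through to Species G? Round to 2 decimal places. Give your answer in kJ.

0.60 kJ

Species B: 465800 × 0.17 = 79186 kJ
Species C: 79186 × 0.11 = 8710.46 kJ
Species D: 8710.46 × 0.08 = 696.8368 kJ
Species E: 696.8368 × 0.12 = 83.620416 kJ
Species F: 83.620416 × 0.12 = 10.03444992 kJ
Species G: 10.03444992 × 0.06 = 0.6020669952 kJ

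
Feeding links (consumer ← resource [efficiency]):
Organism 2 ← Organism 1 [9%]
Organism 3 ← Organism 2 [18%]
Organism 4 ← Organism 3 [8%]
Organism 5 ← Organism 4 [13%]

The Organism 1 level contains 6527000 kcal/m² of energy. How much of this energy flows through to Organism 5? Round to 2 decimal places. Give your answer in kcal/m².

1099.67 kcal/m²

Organism 2: 6527000 × 0.09 = 587430 kcal/m²
Organism 3: 587430 × 0.18 = 105737.4 kcal/m²
Organism 4: 105737.4 × 0.08 = 8458.992 kcal/m²
Organism 5: 8458.992 × 0.13 = 1099.66896 kcal/m²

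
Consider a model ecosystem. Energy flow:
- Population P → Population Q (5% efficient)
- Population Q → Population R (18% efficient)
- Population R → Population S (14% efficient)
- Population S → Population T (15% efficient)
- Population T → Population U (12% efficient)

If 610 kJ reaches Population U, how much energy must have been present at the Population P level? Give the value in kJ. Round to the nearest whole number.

Cumulative transfer efficiency: 0.05 × 0.18 × 0.14 × 0.15 × 0.12 = 0.00002268
Population P energy = 610 / 0.00002268 = 26895944 kJ

26895944 kJ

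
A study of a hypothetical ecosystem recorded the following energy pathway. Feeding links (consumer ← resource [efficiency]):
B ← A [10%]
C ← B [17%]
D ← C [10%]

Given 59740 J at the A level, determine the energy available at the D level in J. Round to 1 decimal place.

101.6 J

B: 59740 × 0.1 = 5974 J
C: 5974 × 0.17 = 1015.58 J
D: 1015.58 × 0.1 = 101.558 J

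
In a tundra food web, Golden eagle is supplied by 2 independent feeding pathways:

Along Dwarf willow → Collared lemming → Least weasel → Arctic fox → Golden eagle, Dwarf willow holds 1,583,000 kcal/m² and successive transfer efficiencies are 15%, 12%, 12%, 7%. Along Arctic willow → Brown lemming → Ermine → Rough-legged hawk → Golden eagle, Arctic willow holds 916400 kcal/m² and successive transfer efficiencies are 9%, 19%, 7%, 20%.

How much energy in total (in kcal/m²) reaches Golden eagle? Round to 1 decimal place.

458.7 kcal/m²

Via Dwarf willow: 1583000 × 0.15 × 0.12 × 0.12 × 0.07 = 239.3496 kcal/m²
Via Arctic willow: 916400 × 0.09 × 0.19 × 0.07 × 0.2 = 219.38616 kcal/m²
Total at Golden eagle: 239.3496 + 219.38616 = 458.73576 kcal/m²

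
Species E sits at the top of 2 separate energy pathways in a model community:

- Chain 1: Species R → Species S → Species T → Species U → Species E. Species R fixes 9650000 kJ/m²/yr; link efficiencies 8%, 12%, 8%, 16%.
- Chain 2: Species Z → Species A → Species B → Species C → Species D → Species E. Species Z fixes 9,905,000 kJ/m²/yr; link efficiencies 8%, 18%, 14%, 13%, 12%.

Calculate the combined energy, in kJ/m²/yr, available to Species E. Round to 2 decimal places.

1497.30 kJ/m²/yr

Chain 1: 9650000 × 0.08 × 0.12 × 0.08 × 0.16 = 1185.792 kJ/m²/yr
Chain 2: 9905000 × 0.08 × 0.18 × 0.14 × 0.13 × 0.12 = 311.508288 kJ/m²/yr
Total at Species E: 1185.792 + 311.508288 = 1497.300288 kJ/m²/yr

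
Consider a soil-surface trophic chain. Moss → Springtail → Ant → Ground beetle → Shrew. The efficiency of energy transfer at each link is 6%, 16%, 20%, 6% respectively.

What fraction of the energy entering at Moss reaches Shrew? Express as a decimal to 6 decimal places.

0.000115

Product of link efficiencies: 0.06 × 0.16 × 0.2 × 0.06 = 0.0001152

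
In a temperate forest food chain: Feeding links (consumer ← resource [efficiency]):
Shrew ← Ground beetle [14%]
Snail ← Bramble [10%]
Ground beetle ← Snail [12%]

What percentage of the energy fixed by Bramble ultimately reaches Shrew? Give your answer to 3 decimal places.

Product of link efficiencies: 0.1 × 0.12 × 0.14 = 0.00168
As a percentage: 0.00168 × 100 = 0.168%

0.168%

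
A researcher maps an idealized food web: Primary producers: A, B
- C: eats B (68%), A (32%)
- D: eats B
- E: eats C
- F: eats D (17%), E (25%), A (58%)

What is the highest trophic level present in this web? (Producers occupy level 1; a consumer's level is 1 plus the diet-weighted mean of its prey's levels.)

C: 1 + (0.68×1 + 0.32×1) = 2
D: 1 + 1 = 2
E: 1 + 2 = 3
F: 1 + (0.17×2 + 0.25×3 + 0.58×1) = 2.67

3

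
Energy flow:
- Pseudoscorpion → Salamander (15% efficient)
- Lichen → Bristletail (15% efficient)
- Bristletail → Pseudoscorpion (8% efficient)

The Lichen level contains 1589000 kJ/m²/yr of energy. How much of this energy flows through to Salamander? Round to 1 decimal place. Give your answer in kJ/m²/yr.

2860.2 kJ/m²/yr

Bristletail: 1589000 × 0.15 = 238350 kJ/m²/yr
Pseudoscorpion: 238350 × 0.08 = 19068 kJ/m²/yr
Salamander: 19068 × 0.15 = 2860.2 kJ/m²/yr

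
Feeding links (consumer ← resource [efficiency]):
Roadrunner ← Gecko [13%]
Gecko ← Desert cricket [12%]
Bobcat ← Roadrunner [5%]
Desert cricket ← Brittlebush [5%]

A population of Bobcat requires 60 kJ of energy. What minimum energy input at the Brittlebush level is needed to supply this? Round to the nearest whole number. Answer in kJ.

1538462 kJ

Cumulative transfer efficiency: 0.05 × 0.12 × 0.13 × 0.05 = 0.000039
Brittlebush energy = 60 / 0.000039 = 1538462 kJ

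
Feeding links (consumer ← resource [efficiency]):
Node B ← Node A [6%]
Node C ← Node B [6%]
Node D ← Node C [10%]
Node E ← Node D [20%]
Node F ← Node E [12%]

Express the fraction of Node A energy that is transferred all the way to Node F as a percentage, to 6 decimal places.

0.000864%

Product of link efficiencies: 0.06 × 0.06 × 0.1 × 0.2 × 0.12 = 0.00000864
As a percentage: 0.00000864 × 100 = 0.000864%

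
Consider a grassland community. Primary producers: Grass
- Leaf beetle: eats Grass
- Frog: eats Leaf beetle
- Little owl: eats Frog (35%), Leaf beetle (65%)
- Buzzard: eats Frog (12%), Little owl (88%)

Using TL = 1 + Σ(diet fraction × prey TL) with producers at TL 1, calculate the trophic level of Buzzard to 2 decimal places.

4.31

Leaf beetle: 1 + 1 = 2
Frog: 1 + 2 = 3
Little owl: 1 + (0.35×3 + 0.65×2) = 3.35
Buzzard: 1 + (0.12×3 + 0.88×3.35) = 4.308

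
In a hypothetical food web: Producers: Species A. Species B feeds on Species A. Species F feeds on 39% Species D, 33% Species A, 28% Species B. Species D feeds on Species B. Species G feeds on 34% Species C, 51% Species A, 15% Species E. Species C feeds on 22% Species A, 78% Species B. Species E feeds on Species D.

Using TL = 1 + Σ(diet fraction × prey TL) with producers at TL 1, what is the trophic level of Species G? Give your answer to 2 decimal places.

Species B: 1 + 1 = 2
Species C: 1 + (0.22×1 + 0.78×2) = 2.78
Species D: 1 + 2 = 3
Species E: 1 + 3 = 4
Species F: 1 + (0.39×3 + 0.33×1 + 0.28×2) = 3.06
Species G: 1 + (0.34×2.78 + 0.51×1 + 0.15×4) = 3.0552

3.06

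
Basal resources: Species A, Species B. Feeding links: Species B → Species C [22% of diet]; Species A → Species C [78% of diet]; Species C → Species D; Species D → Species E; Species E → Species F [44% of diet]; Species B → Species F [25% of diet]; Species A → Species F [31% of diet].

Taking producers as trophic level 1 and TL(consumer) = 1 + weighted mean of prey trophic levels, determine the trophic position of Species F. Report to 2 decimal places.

3.32

Species C: 1 + (0.22×1 + 0.78×1) = 2
Species D: 1 + 2 = 3
Species E: 1 + 3 = 4
Species F: 1 + (0.44×4 + 0.25×1 + 0.31×1) = 3.32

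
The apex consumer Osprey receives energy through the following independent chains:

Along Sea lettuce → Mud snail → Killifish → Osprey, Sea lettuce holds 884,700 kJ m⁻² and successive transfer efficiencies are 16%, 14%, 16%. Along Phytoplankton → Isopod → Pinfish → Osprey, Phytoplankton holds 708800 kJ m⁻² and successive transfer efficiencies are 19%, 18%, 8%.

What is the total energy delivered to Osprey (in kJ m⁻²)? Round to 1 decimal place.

Via Sea lettuce: 884700 × 0.16 × 0.14 × 0.16 = 3170.7648 kJ m⁻²
Via Phytoplankton: 708800 × 0.19 × 0.18 × 0.08 = 1939.2768 kJ m⁻²
Total at Osprey: 3170.7648 + 1939.2768 = 5110.0416 kJ m⁻²

5110.0 kJ m⁻²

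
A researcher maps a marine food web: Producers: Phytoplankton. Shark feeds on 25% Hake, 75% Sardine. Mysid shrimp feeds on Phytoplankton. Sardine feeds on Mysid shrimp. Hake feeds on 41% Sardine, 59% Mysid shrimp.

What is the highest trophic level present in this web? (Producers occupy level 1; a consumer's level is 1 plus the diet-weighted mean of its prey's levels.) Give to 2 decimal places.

4.10

Mysid shrimp: 1 + 1 = 2
Sardine: 1 + 2 = 3
Hake: 1 + (0.41×3 + 0.59×2) = 3.41
Shark: 1 + (0.25×3.41 + 0.75×3) = 4.1025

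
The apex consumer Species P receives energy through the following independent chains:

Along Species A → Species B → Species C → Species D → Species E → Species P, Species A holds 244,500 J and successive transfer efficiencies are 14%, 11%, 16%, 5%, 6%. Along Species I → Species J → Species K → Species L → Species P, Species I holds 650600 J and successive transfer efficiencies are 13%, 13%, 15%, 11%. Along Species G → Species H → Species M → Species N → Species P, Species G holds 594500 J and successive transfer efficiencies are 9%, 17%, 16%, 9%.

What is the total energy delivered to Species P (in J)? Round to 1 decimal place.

Via Species A: 244500 × 0.14 × 0.11 × 0.16 × 0.05 × 0.06 = 1.807344 J
Via Species I: 650600 × 0.13 × 0.13 × 0.15 × 0.11 = 181.41981 J
Via Species G: 594500 × 0.09 × 0.17 × 0.16 × 0.09 = 130.98024 J
Total at Species P: 1.807344 + 181.41981 + 130.98024 = 314.207394 J

314.2 J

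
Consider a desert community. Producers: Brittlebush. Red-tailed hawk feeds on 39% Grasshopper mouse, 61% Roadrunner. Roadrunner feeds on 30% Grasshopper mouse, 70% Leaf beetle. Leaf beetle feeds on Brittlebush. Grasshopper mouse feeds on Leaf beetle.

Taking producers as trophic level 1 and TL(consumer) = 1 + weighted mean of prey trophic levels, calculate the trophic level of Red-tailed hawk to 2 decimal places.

Leaf beetle: 1 + 1 = 2
Grasshopper mouse: 1 + 2 = 3
Roadrunner: 1 + (0.3×3 + 0.7×2) = 3.3
Red-tailed hawk: 1 + (0.39×3 + 0.61×3.3) = 4.183

4.18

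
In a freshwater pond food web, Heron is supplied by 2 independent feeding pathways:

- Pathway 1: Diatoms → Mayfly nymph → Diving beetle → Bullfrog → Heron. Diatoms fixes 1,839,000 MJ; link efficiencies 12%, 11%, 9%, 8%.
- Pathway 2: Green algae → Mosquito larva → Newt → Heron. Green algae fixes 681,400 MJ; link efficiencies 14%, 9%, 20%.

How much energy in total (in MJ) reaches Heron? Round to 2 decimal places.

Pathway 1: 1839000 × 0.12 × 0.11 × 0.09 × 0.08 = 174.77856 MJ
Pathway 2: 681400 × 0.14 × 0.09 × 0.2 = 1717.128 MJ
Total at Heron: 174.77856 + 1717.128 = 1891.90656 MJ

1891.91 MJ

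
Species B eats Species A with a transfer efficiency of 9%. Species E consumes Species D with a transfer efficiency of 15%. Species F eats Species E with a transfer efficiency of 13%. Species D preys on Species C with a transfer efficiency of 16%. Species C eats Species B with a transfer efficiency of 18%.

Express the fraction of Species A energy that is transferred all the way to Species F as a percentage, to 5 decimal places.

Product of link efficiencies: 0.09 × 0.18 × 0.16 × 0.15 × 0.13 = 0.000050544
As a percentage: 0.000050544 × 100 = 0.00505%

0.00505%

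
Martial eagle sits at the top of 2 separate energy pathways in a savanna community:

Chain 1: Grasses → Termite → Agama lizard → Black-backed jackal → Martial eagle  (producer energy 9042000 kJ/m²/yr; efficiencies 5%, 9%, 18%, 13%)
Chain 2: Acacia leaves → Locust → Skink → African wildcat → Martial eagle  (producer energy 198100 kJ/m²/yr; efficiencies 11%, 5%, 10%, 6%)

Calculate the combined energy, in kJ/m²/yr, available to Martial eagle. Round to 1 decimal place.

Chain 1: 9042000 × 0.05 × 0.09 × 0.18 × 0.13 = 952.1226 kJ/m²/yr
Chain 2: 198100 × 0.11 × 0.05 × 0.1 × 0.06 = 6.5373 kJ/m²/yr
Total at Martial eagle: 952.1226 + 6.5373 = 958.6599 kJ/m²/yr

958.7 kJ/m²/yr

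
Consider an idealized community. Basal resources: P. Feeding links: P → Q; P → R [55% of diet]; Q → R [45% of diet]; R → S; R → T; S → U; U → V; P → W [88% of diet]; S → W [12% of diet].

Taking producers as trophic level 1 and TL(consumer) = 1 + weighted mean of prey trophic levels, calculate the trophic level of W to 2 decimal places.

2.29

Q: 1 + 1 = 2
R: 1 + (0.55×1 + 0.45×2) = 2.45
S: 1 + 2.45 = 3.45
T: 1 + 2.45 = 3.45
U: 1 + 3.45 = 4.45
V: 1 + 4.45 = 5.45
W: 1 + (0.88×1 + 0.12×3.45) = 2.294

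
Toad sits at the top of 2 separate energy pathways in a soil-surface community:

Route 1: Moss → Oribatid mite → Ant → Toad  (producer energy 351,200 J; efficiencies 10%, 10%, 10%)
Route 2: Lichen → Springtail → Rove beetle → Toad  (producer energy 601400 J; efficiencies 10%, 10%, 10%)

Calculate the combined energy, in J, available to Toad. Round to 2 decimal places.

Route 1: 351200 × 0.1 × 0.1 × 0.1 = 351.2 J
Route 2: 601400 × 0.1 × 0.1 × 0.1 = 601.4 J
Total at Toad: 351.2 + 601.4 = 952.6 J

952.60 J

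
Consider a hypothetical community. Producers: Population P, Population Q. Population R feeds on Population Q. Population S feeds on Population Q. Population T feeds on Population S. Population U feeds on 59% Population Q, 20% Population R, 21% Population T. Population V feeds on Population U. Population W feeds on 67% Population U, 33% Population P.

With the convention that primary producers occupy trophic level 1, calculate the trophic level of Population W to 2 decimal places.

3.09

Population R: 1 + 1 = 2
Population S: 1 + 1 = 2
Population T: 1 + 2 = 3
Population U: 1 + (0.59×1 + 0.2×2 + 0.21×3) = 2.62
Population V: 1 + 2.62 = 3.62
Population W: 1 + (0.67×2.62 + 0.33×1) = 3.0854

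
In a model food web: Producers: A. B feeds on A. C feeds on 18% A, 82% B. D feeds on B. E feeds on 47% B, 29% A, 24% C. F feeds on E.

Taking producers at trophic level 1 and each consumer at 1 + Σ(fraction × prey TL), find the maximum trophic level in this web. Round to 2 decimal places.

3.91

B: 1 + 1 = 2
C: 1 + (0.18×1 + 0.82×2) = 2.82
D: 1 + 2 = 3
E: 1 + (0.47×2 + 0.29×1 + 0.24×2.82) = 2.9068
F: 1 + 2.9068 = 3.9068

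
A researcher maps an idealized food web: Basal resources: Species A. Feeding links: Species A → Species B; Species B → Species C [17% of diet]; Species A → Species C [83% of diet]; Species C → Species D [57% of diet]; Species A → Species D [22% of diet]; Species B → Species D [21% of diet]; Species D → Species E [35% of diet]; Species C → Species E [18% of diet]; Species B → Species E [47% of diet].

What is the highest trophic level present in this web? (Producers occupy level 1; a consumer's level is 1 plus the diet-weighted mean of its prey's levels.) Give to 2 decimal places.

3.34

Species B: 1 + 1 = 2
Species C: 1 + (0.17×2 + 0.83×1) = 2.17
Species D: 1 + (0.57×2.17 + 0.22×1 + 0.21×2) = 2.8769
Species E: 1 + (0.35×2.8769 + 0.18×2.17 + 0.47×2) = 3.337515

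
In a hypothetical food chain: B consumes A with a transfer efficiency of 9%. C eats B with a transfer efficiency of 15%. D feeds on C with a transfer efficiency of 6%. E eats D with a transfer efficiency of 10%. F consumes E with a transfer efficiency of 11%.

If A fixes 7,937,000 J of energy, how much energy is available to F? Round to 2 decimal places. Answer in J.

70.72 J

B: 7937000 × 0.09 = 714330 J
C: 714330 × 0.15 = 107149.5 J
D: 107149.5 × 0.06 = 6428.97 J
E: 6428.97 × 0.1 = 642.897 J
F: 642.897 × 0.11 = 70.71867 J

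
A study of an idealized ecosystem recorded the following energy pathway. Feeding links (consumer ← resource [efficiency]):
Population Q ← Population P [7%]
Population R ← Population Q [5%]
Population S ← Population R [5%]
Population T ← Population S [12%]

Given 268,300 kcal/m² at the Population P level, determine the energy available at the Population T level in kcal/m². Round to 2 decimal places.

Population Q: 268300 × 0.07 = 18781 kcal/m²
Population R: 18781 × 0.05 = 939.05 kcal/m²
Population S: 939.05 × 0.05 = 46.9525 kcal/m²
Population T: 46.9525 × 0.12 = 5.6343 kcal/m²

5.63 kcal/m²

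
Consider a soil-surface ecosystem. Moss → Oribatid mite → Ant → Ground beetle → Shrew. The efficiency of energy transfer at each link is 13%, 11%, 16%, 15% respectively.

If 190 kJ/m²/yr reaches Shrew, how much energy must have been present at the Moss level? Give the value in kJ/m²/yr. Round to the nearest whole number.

Cumulative transfer efficiency: 0.13 × 0.11 × 0.16 × 0.15 = 0.0003432
Moss energy = 190 / 0.0003432 = 553613 kJ/m²/yr

553613 kJ/m²/yr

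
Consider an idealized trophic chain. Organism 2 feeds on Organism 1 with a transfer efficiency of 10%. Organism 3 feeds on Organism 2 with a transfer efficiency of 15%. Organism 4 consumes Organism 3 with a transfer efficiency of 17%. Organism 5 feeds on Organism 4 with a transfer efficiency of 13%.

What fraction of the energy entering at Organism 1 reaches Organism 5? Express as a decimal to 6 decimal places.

Product of link efficiencies: 0.1 × 0.15 × 0.17 × 0.13 = 0.0003315

0.000332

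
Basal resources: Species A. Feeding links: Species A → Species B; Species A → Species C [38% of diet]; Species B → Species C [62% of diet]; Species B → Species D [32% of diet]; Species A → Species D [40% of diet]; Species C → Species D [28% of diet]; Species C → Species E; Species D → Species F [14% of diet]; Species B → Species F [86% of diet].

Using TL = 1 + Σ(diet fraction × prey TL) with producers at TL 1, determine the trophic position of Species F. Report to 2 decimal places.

3.11

Species B: 1 + 1 = 2
Species C: 1 + (0.38×1 + 0.62×2) = 2.62
Species D: 1 + (0.32×2 + 0.4×1 + 0.28×2.62) = 2.7736
Species E: 1 + 2.62 = 3.62
Species F: 1 + (0.14×2.7736 + 0.86×2) = 3.108304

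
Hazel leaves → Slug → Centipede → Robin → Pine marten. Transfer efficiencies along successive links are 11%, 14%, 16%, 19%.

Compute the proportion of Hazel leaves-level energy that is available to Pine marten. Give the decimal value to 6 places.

Product of link efficiencies: 0.11 × 0.14 × 0.16 × 0.19 = 0.00046816

0.000468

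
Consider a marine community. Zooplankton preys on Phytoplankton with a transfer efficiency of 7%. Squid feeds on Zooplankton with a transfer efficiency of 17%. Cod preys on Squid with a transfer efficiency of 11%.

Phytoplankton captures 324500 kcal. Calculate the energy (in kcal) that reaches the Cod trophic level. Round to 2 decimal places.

424.77 kcal

Zooplankton: 324500 × 0.07 = 22715 kcal
Squid: 22715 × 0.17 = 3861.55 kcal
Cod: 3861.55 × 0.11 = 424.7705 kcal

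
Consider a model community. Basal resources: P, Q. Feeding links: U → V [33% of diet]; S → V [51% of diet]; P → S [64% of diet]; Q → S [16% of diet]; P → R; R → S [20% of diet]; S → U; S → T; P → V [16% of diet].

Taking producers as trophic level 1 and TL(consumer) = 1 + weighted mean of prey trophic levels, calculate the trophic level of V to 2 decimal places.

R: 1 + 1 = 2
S: 1 + (0.16×1 + 0.2×2 + 0.64×1) = 2.2
T: 1 + 2.2 = 3.2
U: 1 + 2.2 = 3.2
V: 1 + (0.51×2.2 + 0.16×1 + 0.33×3.2) = 3.338

3.34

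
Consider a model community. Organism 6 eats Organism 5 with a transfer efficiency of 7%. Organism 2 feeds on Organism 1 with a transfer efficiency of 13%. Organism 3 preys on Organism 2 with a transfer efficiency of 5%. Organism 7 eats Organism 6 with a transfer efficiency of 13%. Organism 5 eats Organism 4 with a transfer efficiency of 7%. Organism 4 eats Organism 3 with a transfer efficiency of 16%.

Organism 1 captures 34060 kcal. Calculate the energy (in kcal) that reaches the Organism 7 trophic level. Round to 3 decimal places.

Organism 2: 34060 × 0.13 = 4427.8 kcal
Organism 3: 4427.8 × 0.05 = 221.39 kcal
Organism 4: 221.39 × 0.16 = 35.4224 kcal
Organism 5: 35.4224 × 0.07 = 2.479568 kcal
Organism 6: 2.479568 × 0.07 = 0.17356976 kcal
Organism 7: 0.17356976 × 0.13 = 0.0225640688 kcal

0.023 kcal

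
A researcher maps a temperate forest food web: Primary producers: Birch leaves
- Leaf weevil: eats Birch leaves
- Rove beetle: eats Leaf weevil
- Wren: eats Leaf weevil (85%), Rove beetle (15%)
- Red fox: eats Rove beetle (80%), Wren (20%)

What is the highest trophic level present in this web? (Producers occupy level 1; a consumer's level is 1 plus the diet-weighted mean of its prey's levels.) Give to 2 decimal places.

4.03

Leaf weevil: 1 + 1 = 2
Rove beetle: 1 + 2 = 3
Wren: 1 + (0.85×2 + 0.15×3) = 3.15
Red fox: 1 + (0.8×3 + 0.2×3.15) = 4.03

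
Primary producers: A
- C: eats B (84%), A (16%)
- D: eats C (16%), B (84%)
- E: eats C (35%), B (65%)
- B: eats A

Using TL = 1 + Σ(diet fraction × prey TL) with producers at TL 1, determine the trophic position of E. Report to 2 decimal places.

B: 1 + 1 = 2
C: 1 + (0.84×2 + 0.16×1) = 2.84
D: 1 + (0.16×2.84 + 0.84×2) = 3.1344
E: 1 + (0.35×2.84 + 0.65×2) = 3.294

3.29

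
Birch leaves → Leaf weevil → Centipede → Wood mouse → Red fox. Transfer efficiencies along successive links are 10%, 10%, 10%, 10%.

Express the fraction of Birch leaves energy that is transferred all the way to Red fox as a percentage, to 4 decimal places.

0.0100%

Product of link efficiencies: 0.1 × 0.1 × 0.1 × 0.1 = 0.0001
As a percentage: 0.0001 × 100 = 0.0100%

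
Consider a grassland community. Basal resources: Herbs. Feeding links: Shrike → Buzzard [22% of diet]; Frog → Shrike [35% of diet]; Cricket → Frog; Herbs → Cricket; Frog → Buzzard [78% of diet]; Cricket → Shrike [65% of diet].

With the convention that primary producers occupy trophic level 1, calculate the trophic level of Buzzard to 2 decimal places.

Cricket: 1 + 1 = 2
Frog: 1 + 2 = 3
Shrike: 1 + (0.35×3 + 0.65×2) = 3.35
Buzzard: 1 + (0.22×3.35 + 0.78×3) = 4.077

4.08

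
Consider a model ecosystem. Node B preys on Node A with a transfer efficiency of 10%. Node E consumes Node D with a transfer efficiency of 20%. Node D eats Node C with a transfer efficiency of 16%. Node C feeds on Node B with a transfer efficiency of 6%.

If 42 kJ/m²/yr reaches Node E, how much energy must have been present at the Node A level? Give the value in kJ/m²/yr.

218750 kJ/m²/yr

Cumulative transfer efficiency: 0.1 × 0.06 × 0.16 × 0.2 = 0.000192
Node A energy = 42 / 0.000192 = 218750 kJ/m²/yr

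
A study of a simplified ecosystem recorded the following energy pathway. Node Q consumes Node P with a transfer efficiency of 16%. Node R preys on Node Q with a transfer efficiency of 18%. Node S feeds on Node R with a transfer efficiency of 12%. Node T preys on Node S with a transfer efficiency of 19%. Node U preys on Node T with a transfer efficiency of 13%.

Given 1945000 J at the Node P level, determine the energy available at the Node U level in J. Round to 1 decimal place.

Node Q: 1945000 × 0.16 = 311200 J
Node R: 311200 × 0.18 = 56016 J
Node S: 56016 × 0.12 = 6721.92 J
Node T: 6721.92 × 0.19 = 1277.1648 J
Node U: 1277.1648 × 0.13 = 166.031424 J

166.0 J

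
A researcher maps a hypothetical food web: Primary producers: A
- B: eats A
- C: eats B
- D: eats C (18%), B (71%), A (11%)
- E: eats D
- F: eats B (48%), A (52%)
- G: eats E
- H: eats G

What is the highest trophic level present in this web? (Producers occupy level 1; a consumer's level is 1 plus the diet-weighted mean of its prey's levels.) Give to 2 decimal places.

B: 1 + 1 = 2
C: 1 + 2 = 3
D: 1 + (0.18×3 + 0.71×2 + 0.11×1) = 3.07
E: 1 + 3.07 = 4.07
F: 1 + (0.48×2 + 0.52×1) = 2.48
G: 1 + 4.07 = 5.07
H: 1 + 5.07 = 6.07

6.07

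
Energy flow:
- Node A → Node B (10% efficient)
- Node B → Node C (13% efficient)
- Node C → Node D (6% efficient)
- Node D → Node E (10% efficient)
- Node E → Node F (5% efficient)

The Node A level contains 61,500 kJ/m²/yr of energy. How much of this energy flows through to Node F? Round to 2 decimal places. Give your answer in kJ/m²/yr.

0.24 kJ/m²/yr

Node B: 61500 × 0.1 = 6150 kJ/m²/yr
Node C: 6150 × 0.13 = 799.5 kJ/m²/yr
Node D: 799.5 × 0.06 = 47.97 kJ/m²/yr
Node E: 47.97 × 0.1 = 4.797 kJ/m²/yr
Node F: 4.797 × 0.05 = 0.23985 kJ/m²/yr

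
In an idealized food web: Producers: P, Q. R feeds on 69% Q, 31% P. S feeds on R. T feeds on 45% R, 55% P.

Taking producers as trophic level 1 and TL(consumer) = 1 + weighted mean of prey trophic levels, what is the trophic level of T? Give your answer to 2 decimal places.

R: 1 + (0.69×1 + 0.31×1) = 2
S: 1 + 2 = 3
T: 1 + (0.45×2 + 0.55×1) = 2.45

2.45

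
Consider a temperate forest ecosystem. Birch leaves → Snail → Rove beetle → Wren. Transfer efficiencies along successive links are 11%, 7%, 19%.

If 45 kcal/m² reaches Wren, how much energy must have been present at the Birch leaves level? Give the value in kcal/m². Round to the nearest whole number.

Cumulative transfer efficiency: 0.11 × 0.07 × 0.19 = 0.001463
Birch leaves energy = 45 / 0.001463 = 30759 kcal/m²

30759 kcal/m²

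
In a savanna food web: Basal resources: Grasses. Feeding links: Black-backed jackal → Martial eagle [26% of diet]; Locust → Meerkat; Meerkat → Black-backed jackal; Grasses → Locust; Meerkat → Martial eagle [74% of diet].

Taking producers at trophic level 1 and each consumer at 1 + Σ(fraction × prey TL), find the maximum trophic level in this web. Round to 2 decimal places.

Locust: 1 + 1 = 2
Meerkat: 1 + 2 = 3
Black-backed jackal: 1 + 3 = 4
Martial eagle: 1 + (0.74×3 + 0.26×4) = 4.26

4.26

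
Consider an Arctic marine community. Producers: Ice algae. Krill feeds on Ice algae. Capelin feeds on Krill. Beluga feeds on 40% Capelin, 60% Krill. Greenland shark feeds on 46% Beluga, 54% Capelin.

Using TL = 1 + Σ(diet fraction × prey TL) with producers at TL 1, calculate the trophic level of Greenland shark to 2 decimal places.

4.18

Krill: 1 + 1 = 2
Capelin: 1 + 2 = 3
Beluga: 1 + (0.4×3 + 0.6×2) = 3.4
Greenland shark: 1 + (0.46×3.4 + 0.54×3) = 4.184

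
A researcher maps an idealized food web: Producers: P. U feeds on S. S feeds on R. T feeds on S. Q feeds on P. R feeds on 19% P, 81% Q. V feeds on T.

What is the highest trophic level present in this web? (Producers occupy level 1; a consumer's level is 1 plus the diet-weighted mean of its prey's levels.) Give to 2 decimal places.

5.81

Q: 1 + 1 = 2
R: 1 + (0.19×1 + 0.81×2) = 2.81
S: 1 + 2.81 = 3.81
T: 1 + 3.81 = 4.81
U: 1 + 3.81 = 4.81
V: 1 + 4.81 = 5.81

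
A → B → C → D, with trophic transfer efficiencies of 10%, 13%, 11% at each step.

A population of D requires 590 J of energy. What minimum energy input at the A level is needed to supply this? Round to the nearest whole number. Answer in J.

412587 J

Cumulative transfer efficiency: 0.1 × 0.13 × 0.11 = 0.00143
A energy = 590 / 0.00143 = 412587 J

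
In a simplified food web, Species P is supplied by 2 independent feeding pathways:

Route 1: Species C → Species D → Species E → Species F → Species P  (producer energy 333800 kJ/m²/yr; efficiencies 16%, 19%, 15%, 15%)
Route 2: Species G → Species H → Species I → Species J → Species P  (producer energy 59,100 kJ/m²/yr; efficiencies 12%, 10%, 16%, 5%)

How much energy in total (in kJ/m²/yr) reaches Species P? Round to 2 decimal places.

Route 1: 333800 × 0.16 × 0.19 × 0.15 × 0.15 = 228.3192 kJ/m²/yr
Route 2: 59100 × 0.12 × 0.1 × 0.16 × 0.05 = 5.6736 kJ/m²/yr
Total at Species P: 228.3192 + 5.6736 = 233.9928 kJ/m²/yr

233.99 kJ/m²/yr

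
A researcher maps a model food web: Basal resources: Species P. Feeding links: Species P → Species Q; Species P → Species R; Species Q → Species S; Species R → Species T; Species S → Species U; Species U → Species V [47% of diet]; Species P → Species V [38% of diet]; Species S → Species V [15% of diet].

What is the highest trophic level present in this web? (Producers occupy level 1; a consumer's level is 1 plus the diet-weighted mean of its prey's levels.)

Species Q: 1 + 1 = 2
Species R: 1 + 1 = 2
Species S: 1 + 2 = 3
Species T: 1 + 2 = 3
Species U: 1 + 3 = 4
Species V: 1 + (0.47×4 + 0.38×1 + 0.15×3) = 3.71

4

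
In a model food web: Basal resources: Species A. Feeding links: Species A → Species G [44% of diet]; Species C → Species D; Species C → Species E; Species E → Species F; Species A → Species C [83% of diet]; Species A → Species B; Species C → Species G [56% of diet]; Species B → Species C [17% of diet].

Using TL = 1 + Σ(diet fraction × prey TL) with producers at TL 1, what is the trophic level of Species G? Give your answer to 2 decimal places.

Species B: 1 + 1 = 2
Species C: 1 + (0.17×2 + 0.83×1) = 2.17
Species D: 1 + 2.17 = 3.17
Species E: 1 + 2.17 = 3.17
Species F: 1 + 3.17 = 4.17
Species G: 1 + (0.56×2.17 + 0.44×1) = 2.6552

2.66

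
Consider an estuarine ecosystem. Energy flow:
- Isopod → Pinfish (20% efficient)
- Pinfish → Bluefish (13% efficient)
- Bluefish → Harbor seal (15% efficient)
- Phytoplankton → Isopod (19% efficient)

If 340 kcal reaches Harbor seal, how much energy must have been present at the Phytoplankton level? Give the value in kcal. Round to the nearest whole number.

458839 kcal

Cumulative transfer efficiency: 0.19 × 0.2 × 0.13 × 0.15 = 0.000741
Phytoplankton energy = 340 / 0.000741 = 458839 kcal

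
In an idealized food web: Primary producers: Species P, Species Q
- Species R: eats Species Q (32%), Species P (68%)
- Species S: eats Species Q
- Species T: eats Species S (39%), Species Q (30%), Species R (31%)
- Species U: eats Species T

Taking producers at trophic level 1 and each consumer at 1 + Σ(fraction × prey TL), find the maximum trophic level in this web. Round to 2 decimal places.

3.70

Species R: 1 + (0.32×1 + 0.68×1) = 2
Species S: 1 + 1 = 2
Species T: 1 + (0.39×2 + 0.3×1 + 0.31×2) = 2.7
Species U: 1 + 2.7 = 3.7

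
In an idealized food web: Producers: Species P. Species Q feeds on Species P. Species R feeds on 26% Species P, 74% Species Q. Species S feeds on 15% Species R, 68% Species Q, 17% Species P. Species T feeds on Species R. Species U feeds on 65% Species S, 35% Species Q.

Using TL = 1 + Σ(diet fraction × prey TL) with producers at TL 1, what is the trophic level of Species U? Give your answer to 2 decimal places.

3.61

Species Q: 1 + 1 = 2
Species R: 1 + (0.26×1 + 0.74×2) = 2.74
Species S: 1 + (0.15×2.74 + 0.68×2 + 0.17×1) = 2.941
Species T: 1 + 2.74 = 3.74
Species U: 1 + (0.65×2.941 + 0.35×2) = 3.61165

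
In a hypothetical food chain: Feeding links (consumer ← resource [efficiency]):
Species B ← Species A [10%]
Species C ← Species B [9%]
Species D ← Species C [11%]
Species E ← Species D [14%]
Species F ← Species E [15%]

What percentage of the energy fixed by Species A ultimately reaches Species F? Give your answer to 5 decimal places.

Product of link efficiencies: 0.1 × 0.09 × 0.11 × 0.14 × 0.15 = 0.00002079
As a percentage: 0.00002079 × 100 = 0.00208%

0.00208%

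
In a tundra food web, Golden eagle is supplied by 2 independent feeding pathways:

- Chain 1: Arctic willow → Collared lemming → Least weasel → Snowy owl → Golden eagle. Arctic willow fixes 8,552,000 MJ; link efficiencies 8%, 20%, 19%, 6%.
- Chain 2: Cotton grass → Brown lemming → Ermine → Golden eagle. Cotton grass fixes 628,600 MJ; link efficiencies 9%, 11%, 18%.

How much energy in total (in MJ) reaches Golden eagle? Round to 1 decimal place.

Chain 1: 8552000 × 0.08 × 0.2 × 0.19 × 0.06 = 1559.8848 MJ
Chain 2: 628600 × 0.09 × 0.11 × 0.18 = 1120.1652 MJ
Total at Golden eagle: 1559.8848 + 1120.1652 = 2680.05 MJ

2680.1 MJ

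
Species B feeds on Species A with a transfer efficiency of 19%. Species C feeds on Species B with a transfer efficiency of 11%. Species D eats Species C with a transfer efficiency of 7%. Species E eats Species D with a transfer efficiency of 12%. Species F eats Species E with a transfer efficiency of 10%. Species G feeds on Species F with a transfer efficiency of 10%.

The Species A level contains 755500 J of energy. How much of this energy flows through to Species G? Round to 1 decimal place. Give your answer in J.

1.3 J

Species B: 755500 × 0.19 = 143545 J
Species C: 143545 × 0.11 = 15789.95 J
Species D: 15789.95 × 0.07 = 1105.2965 J
Species E: 1105.2965 × 0.12 = 132.63558 J
Species F: 132.63558 × 0.1 = 13.263558 J
Species G: 13.263558 × 0.1 = 1.3263558 J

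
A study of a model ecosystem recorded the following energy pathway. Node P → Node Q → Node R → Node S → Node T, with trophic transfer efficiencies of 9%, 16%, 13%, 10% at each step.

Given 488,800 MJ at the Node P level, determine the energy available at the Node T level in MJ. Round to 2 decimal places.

Node Q: 488800 × 0.09 = 43992 MJ
Node R: 43992 × 0.16 = 7038.72 MJ
Node S: 7038.72 × 0.13 = 915.0336 MJ
Node T: 915.0336 × 0.1 = 91.50336 MJ

91.50 MJ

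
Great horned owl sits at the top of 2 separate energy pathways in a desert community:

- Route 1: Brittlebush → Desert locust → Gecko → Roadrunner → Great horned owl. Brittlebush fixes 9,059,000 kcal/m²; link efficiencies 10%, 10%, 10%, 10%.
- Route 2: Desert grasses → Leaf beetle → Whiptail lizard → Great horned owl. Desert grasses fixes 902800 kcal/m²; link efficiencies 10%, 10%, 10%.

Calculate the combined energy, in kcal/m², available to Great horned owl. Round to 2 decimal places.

1808.70 kcal/m²

Route 1: 9059000 × 0.1 × 0.1 × 0.1 × 0.1 = 905.9 kcal/m²
Route 2: 902800 × 0.1 × 0.1 × 0.1 = 902.8 kcal/m²
Total at Great horned owl: 905.9 + 902.8 = 1808.7 kcal/m²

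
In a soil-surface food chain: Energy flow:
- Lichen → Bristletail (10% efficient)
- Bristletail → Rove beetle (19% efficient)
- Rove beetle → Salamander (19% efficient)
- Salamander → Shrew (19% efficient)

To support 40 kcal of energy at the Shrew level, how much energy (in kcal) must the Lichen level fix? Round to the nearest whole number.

58318 kcal

Cumulative transfer efficiency: 0.1 × 0.19 × 0.19 × 0.19 = 0.0006859
Lichen energy = 40 / 0.0006859 = 58318 kcal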